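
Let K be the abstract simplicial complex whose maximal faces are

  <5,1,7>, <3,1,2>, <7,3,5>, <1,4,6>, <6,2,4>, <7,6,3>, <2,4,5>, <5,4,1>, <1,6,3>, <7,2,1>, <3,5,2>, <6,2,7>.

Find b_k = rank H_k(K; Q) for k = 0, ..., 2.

We work with the vertex ordering 1 < 2 < 3 < 4 < 5 < 6 < 7. The simplices of K, each written with vertices in increasing order, are:

  0-simplices (7): [1], [2], [3], [4], [5], [6], [7]
  1-simplices (18): [1,2], [1,3], [1,4], [1,5], [1,6], [1,7], [2,3], [2,4], [2,5], [2,6], [2,7], [3,5], [3,6], [3,7], [4,5], [4,6], [5,7], [6,7]
  2-simplices (12): [1,2,3], [1,2,7], [1,3,6], [1,4,5], [1,4,6], [1,5,7], [2,3,5], [2,4,5], [2,4,6], [2,6,7], [3,5,7], [3,6,7]

Hence C_0 ≅ Z^7, C_1 ≅ Z^18, C_2 ≅ Z^12.

Boundary ∂_1: C_1 → C_0 is given by ∂[p,q] = [q] − [p]. For instance
  ∂[3,5] = [5] − [3].
The 7×18 boundary matrix has rank 6 and Smith normal form diag(1,1,1,1,1,1).

The boundary map ∂_2: C_2 → C_1 sends each 2-simplex [p,q,r] to [q,r] − [p,r] + [p,q]. For instance
  ∂[1,3,6] = [3,6] − [1,6] + [1,3],
  ∂[1,2,3] = [2,3] − [1,3] + [1,2].
The 18×12 boundary matrix has rank 12 and Smith normal form diag(1,1,1,1,1,1,1,1,1,1,1,2).

Computing H_k = (kernel of ∂_k) / (image of ∂_{k+1}):

  H_0: rank C_0 − rank ∂_1 = 7 − 6 = 1, and the invariant factors of ∂_1 are all 1, so H_0 ≅ Z.
  H_1: rank ker ∂_1 − rank ∂_2 = (18 − 6) − 12 = 0, and ∂_2 has invariant factor 2 > 1, so H_1 ≅ Z/2Z.
  H_2: rank ker ∂_2 − rank ∂_3 = (12 − 12) − 0 = 0, and there is no ∂_3, so H_2 ≅ 0.

Hence the Betti numbers are b_0 = 1, b_1 = 0, b_2 = 0.

b_0 = 1, b_1 = 0, b_2 = 0.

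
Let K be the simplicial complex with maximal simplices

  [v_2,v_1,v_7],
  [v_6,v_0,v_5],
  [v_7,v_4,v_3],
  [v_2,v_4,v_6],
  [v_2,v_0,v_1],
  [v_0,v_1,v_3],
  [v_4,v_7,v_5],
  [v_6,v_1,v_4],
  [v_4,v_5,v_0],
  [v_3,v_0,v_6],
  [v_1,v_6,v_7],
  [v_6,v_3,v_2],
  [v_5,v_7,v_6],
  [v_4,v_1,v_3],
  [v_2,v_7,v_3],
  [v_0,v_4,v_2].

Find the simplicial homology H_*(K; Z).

Order the vertices as v_0 < v_1 < v_2 < v_3 < v_4 < v_5 < v_6 < v_7. Listing each simplex with vertices in this order, K has dimension 2 with simplices:

  0-simplices (8): [v_0], [v_1], [v_2], [v_3], [v_4], [v_5], [v_6], [v_7]
  1-simplices (24): (24 of them)
  2-simplices (16): (16 of them)

so the chain groups are C_0 ≅ Z^8, C_1 ≅ Z^24, C_2 ≅ Z^16.

The boundary map ∂_1: C_1 → C_0 is given by ∂[p,q] = [q] − [p].
This gives a 8×24 integer matrix of rank 7; reducing to Smith normal form yields diagonal entries (1,1,1,1,1,1,1).

The boundary map ∂_2: C_2 → C_1 acts by ∂[p,q,r] = [q,r] − [p,r] + [p,q]. For instance
  ∂[v_1,v_2,v_7] = [v_2,v_7] − [v_1,v_7] + [v_1,v_2],
  ∂[v_5,v_6,v_7] = [v_6,v_7] − [v_5,v_7] + [v_5,v_6].
The resulting 24×16 matrix has rank 15, and its Smith normal form has invariant factors (1,1,1,1,1,1,1,1,1,1,1,1,1,1,1).

From H_k ≅ ker(∂_k) / im(∂_{k+1}) we obtain:

  H_0: rank C_0 − rank ∂_1 = 8 − 7 = 1, and the invariant factors of ∂_1 are all 1, so H_0 = Z.
  H_1: rank ker ∂_1 − rank ∂_2 = (24 − 7) − 15 = 2, and the invariant factors of ∂_2 are all 1, so H_1 = Z^2.
  H_2: rank ker ∂_2 − rank ∂_3 = (16 − 15) − 0 = 1, and there is no ∂_3, so H_2 = Z.

(K is a triangulation of the torus T^2.)

H_0 = Z,  H_1 = Z^2,  H_2 = Z.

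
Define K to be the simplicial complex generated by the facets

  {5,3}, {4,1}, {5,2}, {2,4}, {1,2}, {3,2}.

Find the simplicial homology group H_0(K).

Fix the vertex order 1 < 2 < 3 < 4 < 5 and write every simplex with vertices in increasing order. Then dim K = 1 and the simplices of K are:

  0-simplices (5): [1], [2], [3], [4], [5]
  1-simplices (6): [1,2], [1,4], [2,3], [2,4], [2,5], [3,5]

giving chain groups C_0 ≅ Z^5, C_1 ≅ Z^6.

The boundary map ∂_1: C_1 → C_0 sends each edge [p,q] (with p < q) to q − p. For instance
  ∂[2,4] = [4] − [2].
The 5×6 boundary matrix has rank 4 and Smith normal form diag(1,1,1,1).

Reading off H_k = ker ∂_k / im ∂_{k+1}:

  H_0: rank C_0 − rank ∂_1 = 5 − 4 = 1, and the invariant factors of ∂_1 are all 1, so H_0 ≅ Z.

H_0 = Z.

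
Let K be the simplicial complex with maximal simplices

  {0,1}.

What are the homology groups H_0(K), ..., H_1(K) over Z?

H_0 ≅ Z,  H_1 = 0.

K has 2 vertices, 1 edge.
rank ∂_0 = 0, rank ∂_1 = 1 ⇒ b_0 = 2 − 0 − 1 = 1; all invariant factors of ∂_1 are 1 so no torsion. So H_0 = Z.
rank ∂_1 = 1, rank ∂_2 = 0 ⇒ b_1 = 1 − 1 − 0 = 0. So H_1 = 0.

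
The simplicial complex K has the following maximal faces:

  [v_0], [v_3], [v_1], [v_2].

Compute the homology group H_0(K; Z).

H_0 ≅ Z^4.

Fix the vertex order v_0 < v_1 < v_2 < v_3 and write every simplex with vertices in increasing order. Then dim K = 0 and the simplices of K are:

  0-simplices (4): [v_0], [v_1], [v_2], [v_3]

giving chain groups C_0 ≅ Z^4.

Computing H_k = (kernel of ∂_k) / (image of ∂_{k+1}):

  H_0: rank C_0 − rank ∂_1 = 4 − 0 = 4, and there is no ∂_1, so H_0 ≅ Z^4.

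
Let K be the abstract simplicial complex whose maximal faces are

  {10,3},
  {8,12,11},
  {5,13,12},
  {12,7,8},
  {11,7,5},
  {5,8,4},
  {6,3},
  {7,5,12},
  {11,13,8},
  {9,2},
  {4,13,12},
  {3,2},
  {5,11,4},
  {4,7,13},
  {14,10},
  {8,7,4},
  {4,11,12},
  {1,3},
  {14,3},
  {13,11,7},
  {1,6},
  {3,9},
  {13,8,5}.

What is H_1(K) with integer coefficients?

We work with the vertex ordering 1 < 2 < 3 < 4 < 5 < 6 < 7 < 8 < 9 < 10 < 11 < 12 < 13 < 14. The simplices of K, each written with vertices in increasing order, are:

  0-simplices (14): [1], [2], [3], [4], [5], [6], [7], [8], [9], [10], [11], [12], [13], [14]
  1-simplices (30): (30 of them)
  2-simplices (14): [4,5,8], [4,5,11], [4,7,8], [4,7,13], [4,11,12], [4,12,13], [5,7,11], [5,7,12], [5,8,13], [5,12,13], [7,8,12], [7,11,13], [8,11,12], [8,11,13]

Hence C_0 ≅ Z^14, C_1 ≅ Z^30, C_2 ≅ Z^14.

∂_1: C_1 → C_0 is given by ∂[p,q] = [q] − [p]. For instance
  ∂[11,13] = [13] − [11].
The resulting 14×30 matrix has rank 12, and its Smith normal form has invariant factors (1,1,1,1,1,1,1,1,1,1,1,1).

Boundary ∂_2: C_2 → C_1 maps a triangle to the signed sum of its edges. For instance
  ∂[7,8,12] = [8,12] − [7,12] + [7,8],
  ∂[5,7,11] = [7,11] − [5,11] + [5,7].
This gives a 30×14 integer matrix of rank 13; reducing to Smith normal form yields diagonal entries (1,1,1,1,1,1,1,1,1,1,1,1,1).

Now H_k = ker ∂_k / im ∂_{k+1}, so:

  H_1: rank ker ∂_1 − rank ∂_2 = (30 − 12) − 13 = 5, and the invariant factors of ∂_2 are all 1, so H_1 ≅ Z^5.

H_1 = Z^5.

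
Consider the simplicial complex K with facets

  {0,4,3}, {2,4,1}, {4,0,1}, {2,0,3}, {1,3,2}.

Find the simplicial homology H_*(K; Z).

Take the total order 0 < 1 < 2 < 3 < 4 on the vertex set. Then K (dimension 2) consists of the simplices:

  0-simplices (5): [0], [1], [2], [3], [4]
  1-simplices (10): [0,1], [0,2], [0,3], [0,4], [1,2], [1,3], [1,4], [2,3], [2,4], [3,4]
  2-simplices (5): [0,1,4], [0,2,3], [0,3,4], [1,2,3], [1,2,4]

giving chain groups C_0 ≅ Z^5, C_1 ≅ Z^10, C_2 ≅ Z^5.

The boundary map ∂_1: C_1 → C_0 sends each edge [p,q] (with p < q) to q − p.
This gives a 5×10 integer matrix of rank 4; reducing to Smith normal form yields diagonal entries (1,1,1,1).

The boundary map ∂_2: C_2 → C_1 sends each 2-simplex [p,q,r] to [q,r] − [p,r] + [p,q]. For instance
  ∂[0,2,3] = [2,3] − [0,3] + [0,2],
  ∂[1,2,4] = [2,4] − [1,4] + [1,2].
As a 10×5 matrix over Z this has rank 5, with invariant factors (1,1,1,1,1).

Reading off H_k = ker ∂_k / im ∂_{k+1}:

  H_0: rank C_0 − rank ∂_1 = 5 − 4 = 1, and the invariant factors of ∂_1 are all 1, so H_0 = Z.
  H_1: rank ker ∂_1 − rank ∂_2 = (10 − 4) − 5 = 1, and the invariant factors of ∂_2 are all 1, so H_1 = Z.
  H_2: rank ker ∂_2 − rank ∂_3 = (5 − 5) − 0 = 0, and there is no ∂_3, so H_2 = 0.

As a check, the Euler characteristic is 5 − 10 + 5 = 0, which agrees with 1 − 1 + 0 = 0.
(K is a triangulation of the Möbius band.)

H_0 ≅ Z,  H_1 ≅ Z,  H_2 = 0.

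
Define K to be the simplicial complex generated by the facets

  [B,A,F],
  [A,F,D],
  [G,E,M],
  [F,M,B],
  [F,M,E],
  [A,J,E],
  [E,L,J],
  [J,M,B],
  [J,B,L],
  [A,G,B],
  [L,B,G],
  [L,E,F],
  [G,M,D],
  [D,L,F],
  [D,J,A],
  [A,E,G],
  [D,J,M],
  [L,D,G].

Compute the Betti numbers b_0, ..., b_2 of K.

We work with the vertex ordering A < B < D < E < F < G < J < L < M. The simplices of K, each written with vertices in increasing order, are:

  0-simplices (9): A, B, D, E, F, G, J, L, M
  1-simplices (27): AB, AD, AE, AF, AG, AJ, BF, BG, BJ, BL, BM, DF, DG, DJ, DL, DM, EF, EG, EJ, EL, EM, FL, FM, GL, GM, JL, JM
  2-simplices (18): ABF, ABG, ADF, ADJ, AEG, AEJ, BFM, BGL, BJL, BJM, DFL, DGL, DGM, DJM, EFL, EFM, EGM, EJL

so the chain groups are C_0 ≅ Z^9, C_1 ≅ Z^27, C_2 ≅ Z^18.

The boundary map ∂_1: C_1 → C_0 maps an edge to its endpoints' difference, ∂[p,q] = q − p.
This gives a 9×27 integer matrix of rank 8; reducing to Smith normal form yields diagonal entries (1,1,1,1,1,1,1,1).

The boundary map ∂_2: C_2 → C_1 maps a triangle to the signed sum of its edges. For instance
  ∂DGL = GL − DL + DG,
  ∂BJL = JL − BL + BJ.
As a 27×18 matrix over Z this has rank 17, with invariant factors (1,1,1,1,1,1,1,1,1,1,1,1,1,1,1,1,1).

Now H_k = ker ∂_k / im ∂_{k+1}, so:

  H_0: rank C_0 − rank ∂_1 = 9 − 8 = 1, and the invariant factors of ∂_1 are all 1, so H_0 ≅ Z.
  H_1: rank ker ∂_1 − rank ∂_2 = (27 − 8) − 17 = 2, and the invariant factors of ∂_2 are all 1, so H_1 ≅ Z^2.
  H_2: rank ker ∂_2 − rank ∂_3 = (18 − 17) − 0 = 1, and there is no ∂_3, so H_2 ≅ Z.

As a check, the Euler characteristic is 9 − 27 + 18 = 0, which agrees with 1 − 2 + 1 = 0.

Hence the Betti numbers are b_0 = 1, b_1 = 2, b_2 = 1.

b_0 = 1, b_1 = 2, b_2 = 1.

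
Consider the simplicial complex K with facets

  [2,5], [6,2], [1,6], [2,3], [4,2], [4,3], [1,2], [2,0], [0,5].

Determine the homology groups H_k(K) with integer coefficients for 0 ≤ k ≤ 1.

Take the total order 0 < 1 < 2 < 3 < 4 < 5 < 6 on the vertex set. Then K (dimension 1) consists of the simplices:

  0-simplices (7): [0], [1], [2], [3], [4], [5], [6]
  1-simplices (9): [0,2], [0,5], [1,2], [1,6], [2,3], [2,4], [2,5], [2,6], [3,4]

giving chain groups C_0 ≅ Z^7, C_1 ≅ Z^9.

∂_1: C_1 → C_0 sends each edge [p,q] (with p < q) to q − p. For instance
  ∂[1,2] = [2] − [1].
This gives a 7×9 integer matrix of rank 6; reducing to Smith normal form yields diagonal entries (1,1,1,1,1,1).

Now H_k = ker ∂_k / im ∂_{k+1}, so:

  H_0: rank C_0 − rank ∂_1 = 7 − 6 = 1, and the invariant factors of ∂_1 are all 1, so H_0 = Z.
  H_1: rank ker ∂_1 − rank ∂_2 = (9 − 6) − 0 = 3, and there is no ∂_2, so H_1 = Z^3.

As a check, the Euler characteristic is 7 − 9 = -2, which agrees with 1 − 3 = -2.
(K is a triangulation of a wedge of 3 circles.)

H_0 ≅ Z,  H_1 ≅ Z^3.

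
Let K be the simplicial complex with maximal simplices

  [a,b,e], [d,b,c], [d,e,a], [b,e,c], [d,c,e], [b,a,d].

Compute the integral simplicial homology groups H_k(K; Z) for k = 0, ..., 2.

K has 5 vertices, 9 edges, 6 triangles.
rank ∂_0 = 0, rank ∂_1 = 4 ⇒ b_0 = 5 − 0 − 4 = 1; all invariant factors of ∂_1 are 1 so no torsion. So H_0 ≅ Z.
rank ∂_1 = 4, rank ∂_2 = 5 ⇒ b_1 = 9 − 4 − 5 = 0; all invariant factors of ∂_2 are 1 so no torsion. So H_1 ≅ 0.
rank ∂_2 = 5, rank ∂_3 = 0 ⇒ b_2 = 6 − 5 − 0 = 1. So H_2 ≅ Z.

H_0 ≅ Z,  H_1 = 0,  H_2 ≅ Z.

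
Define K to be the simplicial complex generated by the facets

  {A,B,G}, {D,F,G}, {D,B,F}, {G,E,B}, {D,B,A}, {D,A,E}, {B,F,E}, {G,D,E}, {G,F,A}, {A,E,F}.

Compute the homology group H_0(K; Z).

Fix the vertex order A < B < D < E < F < G and write every simplex with vertices in increasing order. Then dim K = 2 and the simplices of K are:

  0-simplices (6): A, B, D, E, F, G
  1-simplices (15): AB, AD, AE, AF, AG, BD, BE, BF, BG, DE, DF, DG, EF, EG, FG
  2-simplices (10): ABD, ABG, ADE, AEF, AFG, BDF, BEF, BEG, DEG, DFG

so the chain groups are C_0 ≅ Z^6, C_1 ≅ Z^15, C_2 ≅ Z^10.

Boundary ∂_1: C_1 → C_0 maps an edge to its endpoints' difference, ∂[p,q] = q − p. For instance
  ∂BD = D − B.
As a 6×15 matrix over Z this has rank 5, with invariant factors (1,1,1,1,1).

∂_2: C_2 → C_1 sends each 2-simplex [p,q,r] to [q,r] − [p,r] + [p,q]. For instance
  ∂ABD = BD − AD + AB,
  ∂AEF = EF − AF + AE.
The 15×10 boundary matrix has rank 10 and Smith normal form diag(1,1,1,1,1,1,1,1,1,2).

Computing H_k = (kernel of ∂_k) / (image of ∂_{k+1}):

  H_0: rank C_0 − rank ∂_1 = 6 − 5 = 1, and the invariant factors of ∂_1 are all 1, so H_0 = Z.

H_0 ≅ Z.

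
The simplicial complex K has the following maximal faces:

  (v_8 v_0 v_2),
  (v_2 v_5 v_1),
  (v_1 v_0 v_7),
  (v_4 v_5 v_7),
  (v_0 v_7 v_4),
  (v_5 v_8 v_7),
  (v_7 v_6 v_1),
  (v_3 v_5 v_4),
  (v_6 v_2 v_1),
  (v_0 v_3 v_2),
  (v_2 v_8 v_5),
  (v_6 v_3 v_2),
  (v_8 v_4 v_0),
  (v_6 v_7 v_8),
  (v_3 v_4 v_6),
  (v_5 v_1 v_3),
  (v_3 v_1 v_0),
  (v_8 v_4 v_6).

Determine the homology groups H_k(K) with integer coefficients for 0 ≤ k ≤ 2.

H_0 ≅ Z,  H_1 ≅ Z ⊕ Z/2Z,  H_2 = 0.

Fix the vertex order v_0 < v_1 < v_2 < v_3 < v_4 < v_5 < v_6 < v_7 < v_8 and write every simplex with vertices in increasing order. Then dim K = 2 and the simplices of K are:

  0-simplices (9): [v_0], [v_1], [v_2], [v_3], [v_4], [v_5], [v_6], [v_7], [v_8]
  1-simplices (27): (27 of them)
  2-simplices (18): (18 of them)

so the chain groups are C_0 ≅ Z^9, C_1 ≅ Z^27, C_2 ≅ Z^18.

∂_1: C_1 → C_0 maps an edge to its endpoints' difference, ∂[p,q] = q − p. For instance
  ∂[v_4,v_8] = [v_8] − [v_4].
This gives a 9×27 integer matrix of rank 8; reducing to Smith normal form yields diagonal entries (1,1,1,1,1,1,1,1).

Boundary ∂_2: C_2 → C_1 maps a triangle to the signed sum of its edges. For instance
  ∂[v_1,v_2,v_6] = [v_2,v_6] − [v_1,v_6] + [v_1,v_2],
  ∂[v_4,v_5,v_7] = [v_5,v_7] − [v_4,v_7] + [v_4,v_5].
This gives a 27×18 integer matrix of rank 18; reducing to Smith normal form yields diagonal entries (1,1,1,1,1,1,1,1,1,1,1,1,1,1,1,1,1,2).

Now H_k = ker ∂_k / im ∂_{k+1}, so:

  H_0: rank C_0 − rank ∂_1 = 9 − 8 = 1, and the invariant factors of ∂_1 are all 1, so H_0 = Z.
  H_1: rank ker ∂_1 − rank ∂_2 = (27 − 8) − 18 = 1, and ∂_2 has invariant factor 2 > 1, so H_1 = Z ⊕ Z/2Z.
  H_2: rank ker ∂_2 − rank ∂_3 = (18 − 18) − 0 = 0, and there is no ∂_3, so H_2 = 0.

As a check, the Euler characteristic is 9 − 27 + 18 = 0, which agrees with 1 − 1 + 0 = 0.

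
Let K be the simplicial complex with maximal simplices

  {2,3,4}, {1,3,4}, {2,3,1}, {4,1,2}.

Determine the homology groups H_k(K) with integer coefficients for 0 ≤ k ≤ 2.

H_0 = Z,  H_1 = 0,  H_2 = Z.

Order the vertices as 1 < 2 < 3 < 4. Listing each simplex with vertices in this order, K has dimension 2 with simplices:

  0-simplices (4): [1], [2], [3], [4]
  1-simplices (6): [1,2], [1,3], [1,4], [2,3], [2,4], [3,4]
  2-simplices (4): [1,2,3], [1,2,4], [1,3,4], [2,3,4]

giving chain groups C_0 ≅ Z^4, C_1 ≅ Z^6, C_2 ≅ Z^4.

Boundary ∂_1: C_1 → C_0 is given by ∂[p,q] = [q] − [p].
This gives a 4×6 integer matrix of rank 3; reducing to Smith normal form yields diagonal entries (1,1,1).

The boundary map ∂_2: C_2 → C_1 maps a triangle to the signed sum of its edges. For instance
  ∂[2,3,4] = [3,4] − [2,4] + [2,3],
  ∂[1,3,4] = [3,4] − [1,4] + [1,3].
The resulting 6×4 matrix has rank 3, and its Smith normal form has invariant factors (1,1,1).

Reading off H_k = ker ∂_k / im ∂_{k+1}:

  H_0: rank C_0 − rank ∂_1 = 4 − 3 = 1, and the invariant factors of ∂_1 are all 1, so H_0 = Z.
  H_1: rank ker ∂_1 − rank ∂_2 = (6 − 3) − 3 = 0, and the invariant factors of ∂_2 are all 1, so H_1 = 0.
  H_2: rank ker ∂_2 − rank ∂_3 = (4 − 3) − 0 = 1, and there is no ∂_3, so H_2 = Z.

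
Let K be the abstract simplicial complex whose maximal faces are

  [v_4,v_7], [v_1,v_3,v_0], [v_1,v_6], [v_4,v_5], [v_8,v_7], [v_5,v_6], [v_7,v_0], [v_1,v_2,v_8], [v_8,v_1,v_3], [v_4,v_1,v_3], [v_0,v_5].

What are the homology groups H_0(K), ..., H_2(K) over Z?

H_0 = Z,  H_1 = Z^4,  H_2 = 0.

Order the vertices as v_0 < v_1 < v_2 < v_3 < v_4 < v_5 < v_6 < v_7 < v_8. Listing each simplex with vertices in this order, K has dimension 2 with simplices:

  0-simplices (9): [v_0], [v_1], [v_2], [v_3], [v_4], [v_5], [v_6], [v_7], [v_8]
  1-simplices (16): (16 of them)
  2-simplices (4): [v_0,v_1,v_3], [v_1,v_2,v_8], [v_1,v_3,v_4], [v_1,v_3,v_8]

giving chain groups C_0 ≅ Z^9, C_1 ≅ Z^16, C_2 ≅ Z^4.

The boundary map ∂_1: C_1 → C_0 sends each edge [p,q] (with p < q) to q − p.
This gives a 9×16 integer matrix of rank 8; reducing to Smith normal form yields diagonal entries (1,1,1,1,1,1,1,1).

Boundary ∂_2: C_2 → C_1 sends each 2-simplex [p,q,r] to [q,r] − [p,r] + [p,q]. For instance
  ∂[v_1,v_3,v_8] = [v_3,v_8] − [v_1,v_8] + [v_1,v_3],
  ∂[v_0,v_1,v_3] = [v_1,v_3] − [v_0,v_3] + [v_0,v_1].
The resulting 16×4 matrix has rank 4, and its Smith normal form has invariant factors (1,1,1,1).

Reading off H_k = ker ∂_k / im ∂_{k+1}:

  H_0: rank C_0 − rank ∂_1 = 9 − 8 = 1, and the invariant factors of ∂_1 are all 1, so H_0 ≅ Z.
  H_1: rank ker ∂_1 − rank ∂_2 = (16 − 8) − 4 = 4, and the invariant factors of ∂_2 are all 1, so H_1 ≅ Z^4.
  H_2: rank ker ∂_2 − rank ∂_3 = (4 − 4) − 0 = 0, and there is no ∂_3, so H_2 ≅ 0.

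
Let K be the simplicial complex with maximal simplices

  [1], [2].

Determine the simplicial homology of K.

We work with the vertex ordering 1 < 2. The simplices of K, each written with vertices in increasing order, are:

  0-simplices (2): [1], [2]

so the chain groups are C_0 ≅ Z^2.

Now H_k = ker ∂_k / im ∂_{k+1}, so:

  H_0: rank C_0 − rank ∂_1 = 2 − 0 = 2, and there is no ∂_1, so H_0 ≅ Z^2.

(K is a triangulation of a set of 2 points.)

H_0 ≅ Z^2.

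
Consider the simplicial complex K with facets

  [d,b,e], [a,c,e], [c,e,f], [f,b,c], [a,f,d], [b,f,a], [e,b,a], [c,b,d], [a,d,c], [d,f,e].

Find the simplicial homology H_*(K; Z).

Fix the vertex order a < b < c < d < e < f and write every simplex with vertices in increasing order. Then dim K = 2 and the simplices of K are:

  0-simplices (6): a, b, c, d, e, f
  1-simplices (15): ab, ac, ad, ae, af, bc, bd, be, bf, cd, ce, cf, de, df, ef
  2-simplices (10): abe, abf, acd, ace, adf, bcd, bcf, bde, cef, def

so the chain groups are C_0 ≅ Z^6, C_1 ≅ Z^15, C_2 ≅ Z^10.

Boundary ∂_1: C_1 → C_0 is given by ∂[p,q] = [q] − [p].
The 6×15 boundary matrix has rank 5 and Smith normal form diag(1,1,1,1,1).

The boundary map ∂_2: C_2 → C_1 acts by ∂[p,q,r] = [q,r] − [p,r] + [p,q]. For instance
  ∂bcf = cf − bf + bc,
  ∂ace = ce − ae + ac.
The 15×10 boundary matrix has rank 10 and Smith normal form diag(1,1,1,1,1,1,1,1,1,2).

Computing H_k = (kernel of ∂_k) / (image of ∂_{k+1}):

  H_0: rank C_0 − rank ∂_1 = 6 − 5 = 1, and the invariant factors of ∂_1 are all 1, so H_0 = Z.
  H_1: rank ker ∂_1 − rank ∂_2 = (15 − 5) − 10 = 0, and ∂_2 has invariant factor 2 > 1, so H_1 = Z/2Z.
  H_2: rank ker ∂_2 − rank ∂_3 = (10 − 10) − 0 = 0, and there is no ∂_3, so H_2 = 0.

H_0 = Z,  H_1 = Z/2Z,  H_2 = 0.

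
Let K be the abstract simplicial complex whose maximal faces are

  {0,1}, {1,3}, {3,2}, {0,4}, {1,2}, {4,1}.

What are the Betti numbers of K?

Fix the vertex order 0 < 1 < 2 < 3 < 4 and write every simplex with vertices in increasing order. Then dim K = 1 and the simplices of K are:

  0-simplices (5): [0], [1], [2], [3], [4]
  1-simplices (6): [0,1], [0,4], [1,2], [1,3], [1,4], [2,3]

so the chain groups are C_0 ≅ Z^5, C_1 ≅ Z^6.

∂_1: C_1 → C_0 is given by ∂[p,q] = [q] − [p].
As a 5×6 matrix over Z this has rank 4, with invariant factors (1,1,1,1).

Computing H_k = (kernel of ∂_k) / (image of ∂_{k+1}):

  H_0: rank C_0 − rank ∂_1 = 5 − 4 = 1, and the invariant factors of ∂_1 are all 1, so H_0 ≅ Z.
  H_1: rank ker ∂_1 − rank ∂_2 = (6 − 4) − 0 = 2, and there is no ∂_2, so H_1 ≅ Z^2.

(K is a triangulation of a wedge of 2 circles.)

Hence the Betti numbers are b_0 = 1, b_1 = 2.

b_0 = 1, b_1 = 2.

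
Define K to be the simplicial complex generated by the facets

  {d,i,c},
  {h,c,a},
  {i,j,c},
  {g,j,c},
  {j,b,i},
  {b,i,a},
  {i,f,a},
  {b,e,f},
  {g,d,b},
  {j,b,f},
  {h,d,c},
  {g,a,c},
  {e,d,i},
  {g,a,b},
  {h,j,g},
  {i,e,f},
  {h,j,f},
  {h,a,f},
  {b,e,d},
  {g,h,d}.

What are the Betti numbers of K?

Order the vertices as a < b < c < d < e < f < g < h < i < j. Listing each simplex with vertices in this order, K has dimension 2 with simplices:

  0-simplices (10): a, b, c, d, e, f, g, h, i, j
  1-simplices (30): ab, ac, af, ag, ah, ai, bd, be, bf, bg, bi, bj, cd, cg, ch, ci, cj, de, dg, dh, di, ef, ei, fh, fi, fj, gh, gj, hj, ij
  2-simplices (20): abg, abi, acg, ach, afh, afi, bde, bdg, bef, bfj, bij, cdh, cdi, cgj, cij, dei, dgh, efi, fhj, ghj

giving chain groups C_0 ≅ Z^10, C_1 ≅ Z^30, C_2 ≅ Z^20.

∂_1: C_1 → C_0 maps an edge to its endpoints' difference, ∂[p,q] = q − p. For instance
  ∂ai = i − a.
This gives a 10×30 integer matrix of rank 9; reducing to Smith normal form yields diagonal entries (1,1,1,1,1,1,1,1,1).

The boundary map ∂_2: C_2 → C_1 acts by ∂[p,q,r] = [q,r] − [p,r] + [p,q]. For instance
  ∂bde = de − be + bd,
  ∂fhj = hj − fj + fh.
The 30×20 boundary matrix has rank 20 and Smith normal form diag(1,1,1,1,1,1,1,1,1,1,1,1,1,1,1,1,1,1,1,2).

From H_k ≅ ker(∂_k) / im(∂_{k+1}) we obtain:

  H_0: rank C_0 − rank ∂_1 = 10 − 9 = 1, and the invariant factors of ∂_1 are all 1, so H_0 ≅ Z.
  H_1: rank ker ∂_1 − rank ∂_2 = (30 − 9) − 20 = 1, and ∂_2 has invariant factor 2 > 1, so H_1 ≅ Z ⊕ Z/2.
  H_2: rank ker ∂_2 − rank ∂_3 = (20 − 20) − 0 = 0, and there is no ∂_3, so H_2 ≅ 0.

Hence the Betti numbers are b_0 = 1, b_1 = 1, b_2 = 0.

b_0 = 1, b_1 = 1, b_2 = 0.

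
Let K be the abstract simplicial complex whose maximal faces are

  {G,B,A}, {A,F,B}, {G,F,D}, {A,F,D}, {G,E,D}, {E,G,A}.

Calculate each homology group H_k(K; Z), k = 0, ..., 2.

H_0 ≅ Z,  H_1 ≅ Z,  H_2 = 0.

We work with the vertex ordering A < B < D < E < F < G. The simplices of K, each written with vertices in increasing order, are:

  0-simplices (6): A, B, D, E, F, G
  1-simplices (12): AB, AD, AE, AF, AG, BF, BG, DE, DF, DG, EG, FG
  2-simplices (6): ABF, ABG, ADF, AEG, DEG, DFG

so the chain groups are C_0 ≅ Z^6, C_1 ≅ Z^12, C_2 ≅ Z^6.

The boundary map ∂_1: C_1 → C_0 sends each edge [p,q] (with p < q) to q − p. For instance
  ∂AD = D − A.
The resulting 6×12 matrix has rank 5, and its Smith normal form has invariant factors (1,1,1,1,1).

∂_2: C_2 → C_1 acts by ∂[p,q,r] = [q,r] − [p,r] + [p,q]. For instance
  ∂ABF = BF − AF + AB,
  ∂DFG = FG − DG + DF.
The resulting 12×6 matrix has rank 6, and its Smith normal form has invariant factors (1,1,1,1,1,1).

Reading off H_k = ker ∂_k / im ∂_{k+1}:

  H_0: rank C_0 − rank ∂_1 = 6 − 5 = 1, and the invariant factors of ∂_1 are all 1, so H_0 = Z.
  H_1: rank ker ∂_1 − rank ∂_2 = (12 − 5) − 6 = 1, and the invariant factors of ∂_2 are all 1, so H_1 = Z.
  H_2: rank ker ∂_2 − rank ∂_3 = (6 − 6) − 0 = 0, and there is no ∂_3, so H_2 = 0.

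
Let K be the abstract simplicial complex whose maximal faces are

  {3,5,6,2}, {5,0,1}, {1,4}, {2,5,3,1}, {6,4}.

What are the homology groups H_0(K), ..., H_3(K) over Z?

H_0 ≅ Z,  H_1 ≅ Z,  H_2 = 0,  H_3 = 0.

We work with the vertex ordering 0 < 1 < 2 < 3 < 4 < 5 < 6. The simplices of K, each written with vertices in increasing order, are:

  0-simplices (7): [0], [1], [2], [3], [4], [5], [6]
  1-simplices (13): [0,1], [0,5], [1,2], [1,3], [1,4], [1,5], [2,3], [2,5], [2,6], [3,5], [3,6], [4,6], [5,6]
  2-simplices (8): [0,1,5], [1,2,3], [1,2,5], [1,3,5], [2,3,5], [2,3,6], [2,5,6], [3,5,6]
  3-simplices (2): [1,2,3,5], [2,3,5,6]

Hence C_0 ≅ Z^7, C_1 ≅ Z^13, C_2 ≅ Z^8, C_3 ≅ Z^2.

Boundary ∂_1: C_1 → C_0 sends each edge [p,q] (with p < q) to q − p. For instance
  ∂[4,6] = [6] − [4].
The 7×13 boundary matrix has rank 6 and Smith normal form diag(1,1,1,1,1,1).

Boundary ∂_2: C_2 → C_1 maps a triangle to the signed sum of its edges. For instance
  ∂[1,2,5] = [2,5] − [1,5] + [1,2],
  ∂[3,5,6] = [5,6] − [3,6] + [3,5].
This gives a 13×8 integer matrix of rank 6; reducing to Smith normal form yields diagonal entries (1,1,1,1,1,1).

∂_3: C_3 → C_2 sends each 3-simplex σ to the alternating sum Σ_i (−1)^i (σ with its i-th vertex removed). For instance
  ∂[2,3,5,6] = [3,5,6] − [2,5,6] + [2,3,6] − [2,3,5],
  ∂[1,2,3,5] = [2,3,5] − [1,3,5] + [1,2,5] − [1,2,3].
The 8×2 boundary matrix has rank 2 and Smith normal form diag(1,1).

From H_k ≅ ker(∂_k) / im(∂_{k+1}) we obtain:

  H_0: rank C_0 − rank ∂_1 = 7 − 6 = 1, and the invariant factors of ∂_1 are all 1, so H_0 ≅ Z.
  H_1: rank ker ∂_1 − rank ∂_2 = (13 − 6) − 6 = 1, and the invariant factors of ∂_2 are all 1, so H_1 ≅ Z.
  H_2: rank ker ∂_2 − rank ∂_3 = (8 − 6) − 2 = 0, and the invariant factors of ∂_3 are all 1, so H_2 ≅ 0.
  H_3: rank ker ∂_3 − rank ∂_4 = (2 − 2) − 0 = 0, and there is no ∂_4, so H_3 ≅ 0.

As a check, the Euler characteristic is 7 − 13 + 8 − 2 = 0, which agrees with 1 − 1 + 0 − 0 = 0.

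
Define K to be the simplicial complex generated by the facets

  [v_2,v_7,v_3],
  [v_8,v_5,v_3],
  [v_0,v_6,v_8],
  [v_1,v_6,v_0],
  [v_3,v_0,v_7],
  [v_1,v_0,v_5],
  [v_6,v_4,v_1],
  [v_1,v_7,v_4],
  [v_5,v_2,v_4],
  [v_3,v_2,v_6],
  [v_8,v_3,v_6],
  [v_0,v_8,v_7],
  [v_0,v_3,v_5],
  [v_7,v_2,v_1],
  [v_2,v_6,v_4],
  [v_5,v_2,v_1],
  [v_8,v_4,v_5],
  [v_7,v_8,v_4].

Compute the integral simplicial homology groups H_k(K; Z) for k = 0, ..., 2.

H_0 ≅ Z,  H_1 ≅ Z ⊕ Z/2,  H_2 = 0.

Take the total order v_0 < v_1 < v_2 < v_3 < v_4 < v_5 < v_6 < v_7 < v_8 on the vertex set. Then K (dimension 2) consists of the simplices:

  0-simplices (9): [v_0], [v_1], [v_2], [v_3], [v_4], [v_5], [v_6], [v_7], [v_8]
  1-simplices (27): (27 of them)
  2-simplices (18): (18 of them)

giving chain groups C_0 ≅ Z^9, C_1 ≅ Z^27, C_2 ≅ Z^18.

Boundary ∂_1: C_1 → C_0 maps an edge to its endpoints' difference, ∂[p,q] = q − p. For instance
  ∂[v_5,v_8] = [v_8] − [v_5].
The resulting 9×27 matrix has rank 8, and its Smith normal form has invariant factors (1,1,1,1,1,1,1,1).

Boundary ∂_2: C_2 → C_1 sends each 2-simplex [p,q,r] to [q,r] − [p,r] + [p,q]. For instance
  ∂[v_0,v_1,v_5] = [v_1,v_5] − [v_0,v_5] + [v_0,v_1],
  ∂[v_4,v_5,v_8] = [v_5,v_8] − [v_4,v_8] + [v_4,v_5].
The 27×18 boundary matrix has rank 18 and Smith normal form diag(1,1,1,1,1,1,1,1,1,1,1,1,1,1,1,1,1,2).

Reading off H_k = ker ∂_k / im ∂_{k+1}:

  H_0: rank C_0 − rank ∂_1 = 9 − 8 = 1, and the invariant factors of ∂_1 are all 1, so H_0 ≅ Z.
  H_1: rank ker ∂_1 − rank ∂_2 = (27 − 8) − 18 = 1, and ∂_2 has invariant factor 2 > 1, so H_1 ≅ Z ⊕ Z/2.
  H_2: rank ker ∂_2 − rank ∂_3 = (18 − 18) − 0 = 0, and there is no ∂_3, so H_2 ≅ 0.

As a check, the Euler characteristic is 9 − 27 + 18 = 0, which agrees with 1 − 1 + 0 = 0.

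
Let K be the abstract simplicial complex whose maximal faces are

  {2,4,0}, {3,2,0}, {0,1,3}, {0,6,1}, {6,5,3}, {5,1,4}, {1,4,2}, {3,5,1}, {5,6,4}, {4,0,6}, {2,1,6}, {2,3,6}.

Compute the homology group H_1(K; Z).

We work with the vertex ordering 0 < 1 < 2 < 3 < 4 < 5 < 6. The simplices of K, each written with vertices in increasing order, are:

  0-simplices (7): [0], [1], [2], [3], [4], [5], [6]
  1-simplices (18): [0,1], [0,2], [0,3], [0,4], [0,6], [1,2], [1,3], [1,4], [1,5], [1,6], [2,3], [2,4], [2,6], [3,5], [3,6], [4,5], [4,6], [5,6]
  2-simplices (12): [0,1,3], [0,1,6], [0,2,3], [0,2,4], [0,4,6], [1,2,4], [1,2,6], [1,3,5], [1,4,5], [2,3,6], [3,5,6], [4,5,6]

so the chain groups are C_0 ≅ Z^7, C_1 ≅ Z^18, C_2 ≅ Z^12.

Boundary ∂_1: C_1 → C_0 is given by ∂[p,q] = [q] − [p].
The resulting 7×18 matrix has rank 6, and its Smith normal form has invariant factors (1,1,1,1,1,1).

Boundary ∂_2: C_2 → C_1 acts by ∂[p,q,r] = [q,r] − [p,r] + [p,q]. For instance
  ∂[0,2,3] = [2,3] − [0,3] + [0,2],
  ∂[1,2,6] = [2,6] − [1,6] + [1,2].
This gives a 18×12 integer matrix of rank 12; reducing to Smith normal form yields diagonal entries (1,1,1,1,1,1,1,1,1,1,1,2).

From H_k ≅ ker(∂_k) / im(∂_{k+1}) we obtain:

  H_1: rank ker ∂_1 − rank ∂_2 = (18 − 6) − 12 = 0, and ∂_2 has invariant factor 2 > 1, so H_1 ≅ Z/2.

H_1 = Z/2.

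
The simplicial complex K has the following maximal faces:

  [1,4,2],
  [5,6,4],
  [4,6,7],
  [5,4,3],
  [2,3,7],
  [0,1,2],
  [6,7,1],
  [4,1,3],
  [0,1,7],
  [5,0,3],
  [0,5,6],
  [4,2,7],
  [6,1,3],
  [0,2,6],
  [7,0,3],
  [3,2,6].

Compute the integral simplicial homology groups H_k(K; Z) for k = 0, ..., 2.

Take the total order 0 < 1 < 2 < 3 < 4 < 5 < 6 < 7 on the vertex set. Then K (dimension 2) consists of the simplices:

  0-simplices (8): [0], [1], [2], [3], [4], [5], [6], [7]
  1-simplices (24): (24 of them)
  2-simplices (16): [0,1,2], [0,1,7], [0,2,6], [0,3,5], [0,3,7], [0,5,6], [1,2,4], [1,3,4], [1,3,6], [1,6,7], [2,3,6], [2,3,7], [2,4,7], [3,4,5], [4,5,6], [4,6,7]

giving chain groups C_0 ≅ Z^8, C_1 ≅ Z^24, C_2 ≅ Z^16.

Boundary ∂_1: C_1 → C_0 maps an edge to its endpoints' difference, ∂[p,q] = q − p.
The resulting 8×24 matrix has rank 7, and its Smith normal form has invariant factors (1,1,1,1,1,1,1).

Boundary ∂_2: C_2 → C_1 sends each 2-simplex [p,q,r] to [q,r] − [p,r] + [p,q]. For instance
  ∂[2,3,7] = [3,7] − [2,7] + [2,3],
  ∂[0,2,6] = [2,6] − [0,6] + [0,2].
As a 24×16 matrix over Z this has rank 15, with invariant factors (1,1,1,1,1,1,1,1,1,1,1,1,1,1,1).

Now H_k = ker ∂_k / im ∂_{k+1}, so:

  H_0: rank C_0 − rank ∂_1 = 8 − 7 = 1, and the invariant factors of ∂_1 are all 1, so H_0 ≅ Z.
  H_1: rank ker ∂_1 − rank ∂_2 = (24 − 7) − 15 = 2, and the invariant factors of ∂_2 are all 1, so H_1 ≅ Z^2.
  H_2: rank ker ∂_2 − rank ∂_3 = (16 − 15) − 0 = 1, and there is no ∂_3, so H_2 ≅ Z.

As a check, the Euler characteristic is 8 − 24 + 16 = 0, which agrees with 1 − 2 + 1 = 0.

H_0 ≅ Z,  H_1 ≅ Z^2,  H_2 ≅ Z.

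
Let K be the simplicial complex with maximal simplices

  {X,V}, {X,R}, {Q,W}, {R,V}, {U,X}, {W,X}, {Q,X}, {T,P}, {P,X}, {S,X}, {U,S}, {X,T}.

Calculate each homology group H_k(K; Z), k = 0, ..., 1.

H_0 = Z,  H_1 = Z^4.

Take the total order P < Q < R < S < T < U < V < W < X on the vertex set. Then K (dimension 1) consists of the simplices:

  0-simplices (9): P, Q, R, S, T, U, V, W, X
  1-simplices (12): PT, PX, QW, QX, RV, RX, SU, SX, TX, UX, VX, WX

giving chain groups C_0 ≅ Z^9, C_1 ≅ Z^12.

The boundary map ∂_1: C_1 → C_0 maps an edge to its endpoints' difference, ∂[p,q] = q − p.
The 9×12 boundary matrix has rank 8 and Smith normal form diag(1,1,1,1,1,1,1,1).

Computing H_k = (kernel of ∂_k) / (image of ∂_{k+1}):

  H_0: rank C_0 − rank ∂_1 = 9 − 8 = 1, and the invariant factors of ∂_1 are all 1, so H_0 ≅ Z.
  H_1: rank ker ∂_1 − rank ∂_2 = (12 − 8) − 0 = 4, and there is no ∂_2, so H_1 ≅ Z^4.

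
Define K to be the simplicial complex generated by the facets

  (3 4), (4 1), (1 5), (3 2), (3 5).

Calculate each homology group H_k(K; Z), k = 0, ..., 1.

H_0 ≅ Z,  H_1 ≅ Z.

Order the vertices as 1 < 2 < 3 < 4 < 5. Listing each simplex with vertices in this order, K has dimension 1 with simplices:

  0-simplices (5): [1], [2], [3], [4], [5]
  1-simplices (5): [1,4], [1,5], [2,3], [3,4], [3,5]

so the chain groups are C_0 ≅ Z^5, C_1 ≅ Z^5.

Boundary ∂_1: C_1 → C_0 is given by ∂[p,q] = [q] − [p]. For instance
  ∂[3,4] = [4] − [3].
This gives a 5×5 integer matrix of rank 4; reducing to Smith normal form yields diagonal entries (1,1,1,1).

Now H_k = ker ∂_k / im ∂_{k+1}, so:

  H_0: rank C_0 − rank ∂_1 = 5 − 4 = 1, and the invariant factors of ∂_1 are all 1, so H_0 ≅ Z.
  H_1: rank ker ∂_1 − rank ∂_2 = (5 − 4) − 0 = 1, and there is no ∂_2, so H_1 ≅ Z.

As a check, the Euler characteristic is 5 − 5 = 0, which agrees with 1 − 1 = 0.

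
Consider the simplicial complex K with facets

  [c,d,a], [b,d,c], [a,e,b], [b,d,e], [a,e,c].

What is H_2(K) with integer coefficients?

H_2 ≅ 0.

Take the total order a < b < c < d < e on the vertex set. Then K (dimension 2) consists of the simplices:

  0-simplices (5): a, b, c, d, e
  1-simplices (10): ab, ac, ad, ae, bc, bd, be, cd, ce, de
  2-simplices (5): abe, acd, ace, bcd, bde

so the chain groups are C_0 ≅ Z^5, C_1 ≅ Z^10, C_2 ≅ Z^5.

The boundary map ∂_1: C_1 → C_0 maps an edge to its endpoints' difference, ∂[p,q] = q − p.
This gives a 5×10 integer matrix of rank 4; reducing to Smith normal form yields diagonal entries (1,1,1,1).

∂_2: C_2 → C_1 acts by ∂[p,q,r] = [q,r] − [p,r] + [p,q]. For instance
  ∂bde = de − be + bd,
  ∂abe = be − ae + ab.
The 10×5 boundary matrix has rank 5 and Smith normal form diag(1,1,1,1,1).

Reading off H_k = ker ∂_k / im ∂_{k+1}:

  H_2: rank ker ∂_2 − rank ∂_3 = (5 − 5) − 0 = 0, and there is no ∂_3, so H_2 ≅ 0.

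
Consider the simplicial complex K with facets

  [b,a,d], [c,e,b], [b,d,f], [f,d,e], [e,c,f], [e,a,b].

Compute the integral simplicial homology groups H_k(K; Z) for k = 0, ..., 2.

H_0 = Z,  H_1 = Z,  H_2 = 0.

K has 6 vertices, 12 edges, 6 triangles.
rank ∂_0 = 0, rank ∂_1 = 5 ⇒ b_0 = 6 − 0 − 5 = 1; all invariant factors of ∂_1 are 1 so no torsion. So H_0 = Z.
rank ∂_1 = 5, rank ∂_2 = 6 ⇒ b_1 = 12 − 5 − 6 = 1; all invariant factors of ∂_2 are 1 so no torsion. So H_1 = Z.
rank ∂_2 = 6, rank ∂_3 = 0 ⇒ b_2 = 6 − 6 − 0 = 0. So H_2 = 0.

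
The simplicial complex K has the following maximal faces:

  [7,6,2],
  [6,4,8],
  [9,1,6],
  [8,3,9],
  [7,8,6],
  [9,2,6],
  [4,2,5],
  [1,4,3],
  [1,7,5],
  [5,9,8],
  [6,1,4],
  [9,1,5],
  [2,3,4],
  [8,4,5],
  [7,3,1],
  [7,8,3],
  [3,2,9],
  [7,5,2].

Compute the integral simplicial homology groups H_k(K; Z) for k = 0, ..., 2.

H_0 ≅ Z,  H_1 ≅ Z^2,  H_2 ≅ Z.

Order the vertices as 1 < 2 < 3 < 4 < 5 < 6 < 7 < 8 < 9. Listing each simplex with vertices in this order, K has dimension 2 with simplices:

  0-simplices (9): [1], [2], [3], [4], [5], [6], [7], [8], [9]
  1-simplices (27): (27 of them)
  2-simplices (18): [1,3,4], [1,3,7], [1,4,6], [1,5,7], [1,5,9], [1,6,9], [2,3,4], [2,3,9], [2,4,5], [2,5,7], [2,6,7], [2,6,9], [3,7,8], [3,8,9], [4,5,8], [4,6,8], [5,8,9], [6,7,8]

giving chain groups C_0 ≅ Z^9, C_1 ≅ Z^27, C_2 ≅ Z^18.

∂_1: C_1 → C_0 maps an edge to its endpoints' difference, ∂[p,q] = q − p.
The resulting 9×27 matrix has rank 8, and its Smith normal form has invariant factors (1,1,1,1,1,1,1,1).

Boundary ∂_2: C_2 → C_1 maps a triangle to the signed sum of its edges. For instance
  ∂[2,4,5] = [4,5] − [2,5] + [2,4],
  ∂[2,3,4] = [3,4] − [2,4] + [2,3].
The 27×18 boundary matrix has rank 17 and Smith normal form diag(1,1,1,1,1,1,1,1,1,1,1,1,1,1,1,1,1).

From H_k ≅ ker(∂_k) / im(∂_{k+1}) we obtain:

  H_0: rank C_0 − rank ∂_1 = 9 − 8 = 1, and the invariant factors of ∂_1 are all 1, so H_0 ≅ Z.
  H_1: rank ker ∂_1 − rank ∂_2 = (27 − 8) − 17 = 2, and the invariant factors of ∂_2 are all 1, so H_1 ≅ Z^2.
  H_2: rank ker ∂_2 − rank ∂_3 = (18 − 17) − 0 = 1, and there is no ∂_3, so H_2 ≅ Z.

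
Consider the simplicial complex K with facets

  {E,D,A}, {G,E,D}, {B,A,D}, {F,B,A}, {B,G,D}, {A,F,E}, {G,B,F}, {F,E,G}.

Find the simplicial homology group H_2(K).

H_2 ≅ Z.

We work with the vertex ordering A < B < D < E < F < G. The simplices of K, each written with vertices in increasing order, are:

  0-simplices (6): A, B, D, E, F, G
  1-simplices (12): AB, AD, AE, AF, BD, BF, BG, DE, DG, EF, EG, FG
  2-simplices (8): ABD, ABF, ADE, AEF, BDG, BFG, DEG, EFG

Hence C_0 ≅ Z^6, C_1 ≅ Z^12, C_2 ≅ Z^8.

∂_1: C_1 → C_0 is given by ∂[p,q] = [q] − [p].
The resulting 6×12 matrix has rank 5, and its Smith normal form has invariant factors (1,1,1,1,1).

∂_2: C_2 → C_1 maps a triangle to the signed sum of its edges. For instance
  ∂ABF = BF − AF + AB,
  ∂DEG = EG − DG + DE.
The 12×8 boundary matrix has rank 7 and Smith normal form diag(1,1,1,1,1,1,1).

Computing H_k = (kernel of ∂_k) / (image of ∂_{k+1}):

  H_2: rank ker ∂_2 − rank ∂_3 = (8 − 7) − 0 = 1, and there is no ∂_3, so H_2 = Z.

(K is a triangulation of the 2-sphere S^2.)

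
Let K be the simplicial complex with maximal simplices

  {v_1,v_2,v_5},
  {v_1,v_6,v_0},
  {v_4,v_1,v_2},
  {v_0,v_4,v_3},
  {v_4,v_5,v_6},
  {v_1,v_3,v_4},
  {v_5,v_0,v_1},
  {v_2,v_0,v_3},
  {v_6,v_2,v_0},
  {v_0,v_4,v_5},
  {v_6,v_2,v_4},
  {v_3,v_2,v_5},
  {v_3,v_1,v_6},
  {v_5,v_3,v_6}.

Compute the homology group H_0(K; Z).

H_0 = Z.

Order the vertices as v_0 < v_1 < v_2 < v_3 < v_4 < v_5 < v_6. Listing each simplex with vertices in this order, K has dimension 2 with simplices:

  0-simplices (7): [v_0], [v_1], [v_2], [v_3], [v_4], [v_5], [v_6]
  1-simplices (21): (21 of them)
  2-simplices (14): (14 of them)

so the chain groups are C_0 ≅ Z^7, C_1 ≅ Z^21, C_2 ≅ Z^14.

The boundary map ∂_1: C_1 → C_0 is given by ∂[p,q] = [q] − [p].
This gives a 7×21 integer matrix of rank 6; reducing to Smith normal form yields diagonal entries (1,1,1,1,1,1).

∂_2: C_2 → C_1 acts by ∂[p,q,r] = [q,r] − [p,r] + [p,q]. For instance
  ∂[v_0,v_1,v_6] = [v_1,v_6] − [v_0,v_6] + [v_0,v_1],
  ∂[v_0,v_2,v_6] = [v_2,v_6] − [v_0,v_6] + [v_0,v_2].
As a 21×14 matrix over Z this has rank 13, with invariant factors (1,1,1,1,1,1,1,1,1,1,1,1,1).

Computing H_k = (kernel of ∂_k) / (image of ∂_{k+1}):

  H_0: rank C_0 − rank ∂_1 = 7 − 6 = 1, and the invariant factors of ∂_1 are all 1, so H_0 = Z.

(K is a triangulation of the torus T^2.)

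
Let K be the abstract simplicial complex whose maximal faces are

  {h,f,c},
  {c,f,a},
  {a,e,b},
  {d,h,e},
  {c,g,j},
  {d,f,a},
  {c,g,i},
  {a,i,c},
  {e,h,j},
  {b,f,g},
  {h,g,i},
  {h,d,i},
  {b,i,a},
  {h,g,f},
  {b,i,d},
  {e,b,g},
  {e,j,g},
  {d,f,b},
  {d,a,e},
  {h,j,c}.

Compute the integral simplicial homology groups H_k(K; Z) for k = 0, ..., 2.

K has 10 vertices, 30 edges, 20 triangles.
rank ∂_0 = 0, rank ∂_1 = 9 ⇒ b_0 = 10 − 0 − 9 = 1; all invariant factors of ∂_1 are 1 so no torsion. So H_0 = Z.
rank ∂_1 = 9, rank ∂_2 = 20 ⇒ b_1 = 30 − 9 − 20 = 1; ∂_2 has invariant factor(s) [2] giving torsion. So H_1 = Z ⊕ Z_2.
rank ∂_2 = 20, rank ∂_3 = 0 ⇒ b_2 = 20 − 20 − 0 = 0. So H_2 = 0.

H_0 = Z,  H_1 = Z ⊕ Z_2,  H_2 = 0.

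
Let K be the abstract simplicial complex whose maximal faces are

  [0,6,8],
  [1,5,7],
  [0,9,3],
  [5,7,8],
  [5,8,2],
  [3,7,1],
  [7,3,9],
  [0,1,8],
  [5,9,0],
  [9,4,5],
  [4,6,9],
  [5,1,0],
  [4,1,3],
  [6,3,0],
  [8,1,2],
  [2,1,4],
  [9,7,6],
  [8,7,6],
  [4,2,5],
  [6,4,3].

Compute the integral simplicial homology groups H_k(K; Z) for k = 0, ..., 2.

H_0 ≅ Z,  H_1 ≅ Z ⊕ Z/2,  H_2 = 0.

Fix the vertex order 0 < 1 < 2 < 3 < 4 < 5 < 6 < 7 < 8 < 9 and write every simplex with vertices in increasing order. Then dim K = 2 and the simplices of K are:

  0-simplices (10): [0], [1], [2], [3], [4], [5], [6], [7], [8], [9]
  1-simplices (30): (30 of them)
  2-simplices (20): (20 of them)

giving chain groups C_0 ≅ Z^10, C_1 ≅ Z^30, C_2 ≅ Z^20.

Boundary ∂_1: C_1 → C_0 is given by ∂[p,q] = [q] − [p].
As a 10×30 matrix over Z this has rank 9, with invariant factors (1,1,1,1,1,1,1,1,1).

∂_2: C_2 → C_1 maps a triangle to the signed sum of its edges. For instance
  ∂[0,5,9] = [5,9] − [0,9] + [0,5],
  ∂[1,2,4] = [2,4] − [1,4] + [1,2].
This gives a 30×20 integer matrix of rank 20; reducing to Smith normal form yields diagonal entries (1,1,1,1,1,1,1,1,1,1,1,1,1,1,1,1,1,1,1,2).

Reading off H_k = ker ∂_k / im ∂_{k+1}:

  H_0: rank C_0 − rank ∂_1 = 10 − 9 = 1, and the invariant factors of ∂_1 are all 1, so H_0 = Z.
  H_1: rank ker ∂_1 − rank ∂_2 = (30 − 9) − 20 = 1, and ∂_2 has invariant factor 2 > 1, so H_1 = Z ⊕ Z/2.
  H_2: rank ker ∂_2 − rank ∂_3 = (20 − 20) − 0 = 0, and there is no ∂_3, so H_2 = 0.

As a check, the Euler characteristic is 10 − 30 + 20 = 0, which agrees with 1 − 1 + 0 = 0.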